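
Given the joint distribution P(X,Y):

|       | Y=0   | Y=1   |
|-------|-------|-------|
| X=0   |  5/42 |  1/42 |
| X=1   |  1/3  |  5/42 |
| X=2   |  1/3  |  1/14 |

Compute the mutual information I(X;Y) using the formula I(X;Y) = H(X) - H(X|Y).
0.0085 bits

I(X;Y) = H(X) - H(X|Y)

Marginal of X (row sums):
  P(X=0) = 5/42 + 1/42 = 1/7
  P(X=1) = 1/3 + 5/42 = 19/42
  P(X=2) = 1/3 + 1/14 = 17/42
H(X) = -[(1/7)·log₂(1/7) + (19/42)·log₂(19/42) + (17/42)·log₂(17/42)]
  = 0.40105 + 0.51770 + 0.52816 = 1.4469 bits

Marginal of Y (column sums):
  P(Y=0) = 5/42 + 1/3 + 1/3 = 11/14
  P(Y=1) = 1/42 + 5/42 + 1/14 = 3/14
H(X|Y) = Σ_y P(y)·H(X|Y=y):
  Y=0: P(Y=0) = 11/14, P(X|Y=0) = (5/33, 14/33, 14/33) → H(X|Y=0) = 1.46210
  Y=1: P(Y=1) = 3/14, P(X|Y=1) = (1/9, 5/9, 1/3) → H(X|Y=1) = 1.35164
H(X|Y) = (11/14)·1.46210 + (3/14)·1.35164 = 1.4384 bits

I(X;Y) = H(X) - H(X|Y) = 1.4469 - 1.4384 = 0.0085 bits

Cross-check via I(X;Y) = H(X) + H(Y) - H(X,Y): computing H(Y) from the column sums and H(X,Y) from the 6 cells in the same way gives H(Y) = 0.7496 bits and H(X,Y) = 2.1880 bits, so
I(X;Y) = 1.4469 + 0.7496 - 2.1880 = 0.0085 bits ✓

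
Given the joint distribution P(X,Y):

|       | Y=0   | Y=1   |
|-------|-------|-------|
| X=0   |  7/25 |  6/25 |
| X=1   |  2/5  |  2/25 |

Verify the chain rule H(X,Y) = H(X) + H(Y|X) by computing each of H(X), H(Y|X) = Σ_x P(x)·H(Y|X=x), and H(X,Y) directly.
H(X) = 0.9988 bits, H(Y|X) = 0.8298 bits, H(X,Y) = 1.8286 bits

Marginal of X (row sums):
  P(X=0) = 7/25 + 6/25 = 13/25
  P(X=1) = 2/5 + 2/25 = 12/25
H(X) = -[(13/25)·log₂(13/25) + (12/25)·log₂(12/25)]
  = 0.490577 + 0.508269 = 0.9988 bits

H(Y|X) = Σ_x P(x)·H(Y|X=x):
  X=0: P(X=0) = 13/25, P(Y|X=0) = (7/13, 6/13) → H(Y|X=0) = 0.995727
  X=1: P(X=1) = 12/25, P(Y|X=1) = (5/6, 1/6) → H(Y|X=1) = 0.650022
H(Y|X) = (13/25)·0.995727 + (12/25)·0.650022 = 0.8298 bits

H(X,Y) = -Σ_{x,y} P(x,y) log₂ P(x,y). Per-cell terms -P(x,y)·log₂P(x,y):
  X=0: 0.514220, 0.494134
  X=1: 0.528771, 0.291508
Sum of the 4 terms: H(X,Y) = 1.8286 bits

Chain rule check:
  H(X) + H(Y|X) = 0.9988 + 0.8298 = 1.8286 bits
  H(X,Y) = 1.8286 bits
✓ Chain rule verified.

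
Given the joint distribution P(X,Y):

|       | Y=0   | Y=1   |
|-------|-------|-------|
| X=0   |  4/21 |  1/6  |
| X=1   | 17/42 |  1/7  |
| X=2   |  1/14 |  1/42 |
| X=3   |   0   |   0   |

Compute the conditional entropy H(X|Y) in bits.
1.2978 bits

H(X|Y) = H(X,Y) - H(Y)

H(X,Y) = -Σ_{x,y} P(x,y) log₂ P(x,y). Per-cell terms -P(x,y)·log₂P(x,y):
  X=0: 0.45568, 0.43083
  X=1: 0.52816, 0.40105
  X=2: 0.27195, 0.12839
  X=3: 0.00000, 0.00000
  (cells with P = 0 contribute 0)
Sum of the 8 terms: H(X,Y) = 2.2161 bits

Marginal of Y (column sums):
  P(Y=0) = 4/21 + 17/42 + 1/14 + 0 = 2/3
  P(Y=1) = 1/6 + 1/7 + 1/42 + 0 = 1/3
H(Y) = -[(2/3)·log₂(2/3) + (1/3)·log₂(1/3)]
  = 0.38998 + 0.52832 = 0.9183 bits

H(X|Y) = H(X,Y) - H(Y) = 2.2161 - 0.9183 = 1.2978 bits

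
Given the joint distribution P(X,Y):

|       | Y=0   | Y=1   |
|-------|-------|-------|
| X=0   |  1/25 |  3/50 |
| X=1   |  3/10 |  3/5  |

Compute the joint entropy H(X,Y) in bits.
1.3926 bits

H(X,Y) = -Σ_{x,y} P(x,y) log₂ P(x,y). Per-cell terms -P(x,y)·log₂P(x,y):
  X=0: 0.1858, 0.2435
  X=1: 0.5211, 0.4422
Sum of the 4 terms: H(X,Y) = 1.3926 bits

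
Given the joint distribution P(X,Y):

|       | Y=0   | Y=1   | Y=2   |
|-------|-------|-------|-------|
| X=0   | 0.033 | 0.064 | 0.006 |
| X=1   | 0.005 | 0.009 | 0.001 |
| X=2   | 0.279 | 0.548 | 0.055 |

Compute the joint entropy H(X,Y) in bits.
1.7893 bits

H(X,Y) = -Σ_{x,y} P(x,y) log₂ P(x,y). Per-cell terms -P(x,y)·log₂P(x,y):
  X=0: 0.1624, 0.2538, 0.0443
  X=1: 0.0382, 0.0612, 0.0100
  X=2: 0.5138, 0.4755, 0.2301
Sum of the 9 terms: H(X,Y) = 1.7893 bits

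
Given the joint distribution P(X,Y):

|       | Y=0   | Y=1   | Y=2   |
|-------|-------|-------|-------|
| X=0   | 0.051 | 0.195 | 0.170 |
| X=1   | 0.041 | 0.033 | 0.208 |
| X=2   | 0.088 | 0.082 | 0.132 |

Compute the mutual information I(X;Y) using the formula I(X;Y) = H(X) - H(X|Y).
0.1015 bits

I(X;Y) = H(X) - H(X|Y)

Marginal of X (row sums):
  P(X=0) = 0.051 + 0.195 + 0.170 = 0.416
  P(X=1) = 0.041 + 0.033 + 0.208 = 0.282
  P(X=2) = 0.088 + 0.082 + 0.132 = 0.302
H(X) = -[0.416·log₂(0.416) + 0.282·log₂(0.282) + 0.302·log₂(0.302)]
  = 0.52638 + 0.51500 + 0.52167 = 1.56305 bits

Marginal of Y (column sums):
  P(Y=0) = 0.051 + 0.041 + 0.088 = 0.180
  P(Y=1) = 0.195 + 0.033 + 0.082 = 0.310
  P(Y=2) = 0.170 + 0.208 + 0.132 = 0.510
H(X|Y) = Σ_y P(y)·H(X|Y=y):
  Y=0: P(Y=0) = 0.180, P(X|Y=0) = (17/60, 41/180, 22/45) → H(X|Y=0) = 1.50639
  Y=1: P(Y=1) = 0.310, P(X|Y=1) = (39/62, 33/310, 41/155) → H(X|Y=1) = 1.27221
  Y=2: P(Y=2) = 0.510, P(X|Y=2) = (1/3, 104/255, 22/85) → H(X|Y=2) = 1.56073
H(X|Y) = 0.180·1.50639 + 0.310·1.27221 + 0.510·1.56073 = 1.46151 bits

I(X;Y) = H(X) - H(X|Y) = 1.56305 - 1.46151 = 0.1015 bits

Cross-check via I(X;Y) = H(X) + H(Y) - H(X,Y): computing H(Y) from the column sums and H(X,Y) from the 9 cells in the same way gives H(Y) = 1.46453 bits and H(X,Y) = 2.92604 bits, so
I(X;Y) = 1.56305 + 1.46453 - 2.92604 = 0.1015 bits ✓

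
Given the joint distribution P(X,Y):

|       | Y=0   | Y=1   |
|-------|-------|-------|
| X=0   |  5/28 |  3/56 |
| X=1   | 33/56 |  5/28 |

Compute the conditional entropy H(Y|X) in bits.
0.7817 bits

H(Y|X) = H(X,Y) - H(X)

H(X,Y) = -Σ_{x,y} P(x,y) log₂ P(x,y). Per-cell terms -P(x,y)·log₂P(x,y):
  X=0: 0.443826, 0.226200
  X=1: 0.449602, 0.443826
Sum of the 4 terms: H(X,Y) = 1.56345 bits

Marginal of X (row sums):
  P(X=0) = 5/28 + 3/56 = 13/56
  P(X=1) = 33/56 + 5/28 = 43/56
H(X) = -[(13/56)·log₂(13/56) + (43/56)·log₂(43/56)]
  = 0.489105 + 0.292623 = 0.78173 bits

H(Y|X) = H(X,Y) - H(X) = 1.56345 - 0.78173 = 0.7817 bits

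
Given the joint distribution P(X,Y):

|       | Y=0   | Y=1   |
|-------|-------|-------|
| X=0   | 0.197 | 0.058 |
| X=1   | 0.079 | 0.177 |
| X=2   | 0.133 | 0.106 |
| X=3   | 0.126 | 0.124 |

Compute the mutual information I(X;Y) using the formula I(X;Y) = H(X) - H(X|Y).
0.0842 bits

I(X;Y) = H(X) - H(X|Y)

Marginal of X (row sums):
  P(X=0) = 0.197 + 0.058 = 0.255
  P(X=1) = 0.079 + 0.177 = 0.256
  P(X=2) = 0.133 + 0.106 = 0.239
  P(X=3) = 0.126 + 0.124 = 0.250
H(X) = -[0.255·log₂(0.255) + 0.256·log₂(0.256) + 0.239·log₂(0.239) + 0.250·log₂(0.250)]
  = 0.50271 + 0.50324 + 0.49352 + 0.50000 = 1.99947 bits

Marginal of Y (column sums):
  P(Y=0) = 0.197 + 0.079 + 0.133 + 0.126 = 0.535
  P(Y=1) = 0.058 + 0.177 + 0.106 + 0.124 = 0.465
H(X|Y) = Σ_y P(y)·H(X|Y=y):
  Y=0: P(Y=0) = 0.535, P(X|Y=0) = (197/535, 79/535, 133/535, 126/535) → H(X|Y=0) = 1.92875
  Y=1: P(Y=1) = 0.465, P(X|Y=1) = (58/465, 59/155, 106/465, 4/15) → H(X|Y=1) = 1.89978
H(X|Y) = 0.535·1.92875 + 0.465·1.89978 = 1.91528 bits

I(X;Y) = H(X) - H(X|Y) = 1.99947 - 1.91528 = 0.0842 bits

Cross-check via I(X;Y) = H(X) + H(Y) - H(X,Y): computing H(Y) from the column sums and H(X,Y) from the 8 cells in the same way gives H(Y) = 0.99646 bits and H(X,Y) = 2.91174 bits, so
I(X;Y) = 1.99947 + 0.99646 - 2.91174 = 0.0842 bits ✓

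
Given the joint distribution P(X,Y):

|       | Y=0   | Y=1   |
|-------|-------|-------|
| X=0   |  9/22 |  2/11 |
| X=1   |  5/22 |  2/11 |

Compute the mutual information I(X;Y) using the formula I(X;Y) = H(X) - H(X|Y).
0.0140 bits

I(X;Y) = H(X) - H(X|Y)

Marginal of X (row sums):
  P(X=0) = 9/22 + 2/11 = 13/22
  P(X=1) = 5/22 + 2/11 = 9/22
H(X) = -[(13/22)·log₂(13/22) + (9/22)·log₂(9/22)]
  = 0.4485 + 0.5275 = 0.9760 bits

Marginal of Y (column sums):
  P(Y=0) = 9/22 + 5/22 = 7/11
  P(Y=1) = 2/11 + 2/11 = 4/11
H(X|Y) = Σ_y P(y)·H(X|Y=y):
  Y=0: P(Y=0) = 7/11, P(X|Y=0) = (9/14, 5/14) → H(X|Y=0) = 0.9403
  Y=1: P(Y=1) = 4/11, P(X|Y=1) = (1/2, 1/2) → H(X|Y=1) = 1.0000
H(X|Y) = (7/11)·0.9403 + (4/11)·1.0000 = 0.9620 bits

I(X;Y) = H(X) - H(X|Y) = 0.9760 - 0.9620 = 0.0140 bits

Cross-check via I(X;Y) = H(X) + H(Y) - H(X,Y): computing H(Y) from the column sums and H(X,Y) from the 4 cells in the same way gives H(Y) = 0.9457 bits and H(X,Y) = 1.9077 bits, so
I(X;Y) = 0.9760 + 0.9457 - 1.9077 = 0.0140 bits ✓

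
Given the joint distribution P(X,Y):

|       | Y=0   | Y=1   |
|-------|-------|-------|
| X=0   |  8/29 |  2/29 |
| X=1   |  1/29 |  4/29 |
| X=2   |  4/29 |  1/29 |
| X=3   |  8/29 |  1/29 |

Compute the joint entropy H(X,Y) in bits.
2.5821 bits

H(X,Y) = -Σ_{x,y} P(x,y) log₂ P(x,y). Per-cell terms -P(x,y)·log₂P(x,y):
  X=0: 0.51255, 0.26607
  X=1: 0.16752, 0.39420
  X=2: 0.39420, 0.16752
  X=3: 0.51255, 0.16752
Sum of the 8 terms: H(X,Y) = 2.5821 bits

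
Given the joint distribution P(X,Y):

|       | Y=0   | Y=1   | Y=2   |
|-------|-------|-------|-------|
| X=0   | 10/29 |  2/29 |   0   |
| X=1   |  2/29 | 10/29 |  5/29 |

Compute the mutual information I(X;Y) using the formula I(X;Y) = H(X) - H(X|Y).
0.4405 bits

I(X;Y) = H(X) - H(X|Y)

Marginal of X (row sums):
  P(X=0) = 10/29 + 2/29 + 0 = 12/29
  P(X=1) = 2/29 + 10/29 + 5/29 = 17/29
H(X) = -[(12/29)·log₂(12/29) + (17/29)·log₂(17/29)]
  = 0.52677 + 0.45168 = 0.97845 bits

Marginal of Y (column sums):
  P(Y=0) = 10/29 + 2/29 = 12/29
  P(Y=1) = 2/29 + 10/29 = 12/29
  P(Y=2) = 0 + 5/29 = 5/29
H(X|Y) = Σ_y P(y)·H(X|Y=y):
  Y=0: P(Y=0) = 12/29, P(X|Y=0) = (5/6, 1/6) → H(X|Y=0) = 0.65002
  Y=1: P(Y=1) = 12/29, P(X|Y=1) = (1/6, 5/6) → H(X|Y=1) = 0.65002
  Y=2: P(Y=2) = 5/29, P(X|Y=2) = (0, 1) → H(X|Y=2) = 0.00000
H(X|Y) = (12/29)·0.65002 + (12/29)·0.65002 + (5/29)·0.00000 = 0.53795 bits

I(X;Y) = H(X) - H(X|Y) = 0.97845 - 0.53795 = 0.4405 bits

Cross-check via I(X;Y) = H(X) + H(Y) - H(X,Y): computing H(Y) from the column sums and H(X,Y) from the 6 cells in the same way gives H(Y) = 1.49078 bits and H(X,Y) = 2.02873 bits, so
I(X;Y) = 0.97845 + 1.49078 - 2.02873 = 0.4405 bits ✓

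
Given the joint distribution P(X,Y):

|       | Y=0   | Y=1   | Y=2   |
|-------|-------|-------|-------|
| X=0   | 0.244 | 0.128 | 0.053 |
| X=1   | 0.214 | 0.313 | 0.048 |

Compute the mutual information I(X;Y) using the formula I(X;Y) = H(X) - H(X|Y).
0.0431 bits

I(X;Y) = H(X) - H(X|Y)

Marginal of X (row sums):
  P(X=0) = 0.244 + 0.128 + 0.053 = 0.425
  P(X=1) = 0.214 + 0.313 + 0.048 = 0.575
H(X) = -[0.425·log₂(0.425) + 0.575·log₂(0.575)]
  = 0.52465 + 0.45906 = 0.98371 bits

Marginal of Y (column sums):
  P(Y=0) = 0.244 + 0.214 = 0.458
  P(Y=1) = 0.128 + 0.313 = 0.441
  P(Y=2) = 0.053 + 0.048 = 0.101
H(X|Y) = Σ_y P(y)·H(X|Y=y):
  Y=0: P(Y=0) = 0.458, P(X|Y=0) = (122/229, 107/229) → H(X|Y=0) = 0.99690
  Y=1: P(Y=1) = 0.441, P(X|Y=1) = (128/441, 313/441) → H(X|Y=1) = 0.86904
  Y=2: P(Y=2) = 0.101, P(X|Y=2) = (53/101, 48/101) → H(X|Y=2) = 0.99823
H(X|Y) = 0.458·0.99690 + 0.441·0.86904 + 0.101·0.99823 = 0.94065 bits

I(X;Y) = H(X) - H(X|Y) = 0.98371 - 0.94065 = 0.0431 bits

Cross-check via I(X;Y) = H(X) + H(Y) - H(X,Y): computing H(Y) from the column sums and H(X,Y) from the 6 cells in the same way gives H(Y) = 1.37093 bits and H(X,Y) = 2.31158 bits, so
I(X;Y) = 0.98371 + 1.37093 - 2.31158 = 0.0431 bits ✓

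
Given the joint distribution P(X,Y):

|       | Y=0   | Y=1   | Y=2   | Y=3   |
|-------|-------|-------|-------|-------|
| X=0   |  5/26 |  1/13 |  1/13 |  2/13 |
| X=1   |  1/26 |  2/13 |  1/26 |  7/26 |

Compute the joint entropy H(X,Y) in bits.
2.7289 bits

H(X,Y) = -Σ_{x,y} P(x,y) log₂ P(x,y). Per-cell terms -P(x,y)·log₂P(x,y):
  X=0: 0.4574, 0.2846, 0.2846, 0.4155
  X=1: 0.1808, 0.4155, 0.1808, 0.5097
Sum of the 8 terms: H(X,Y) = 2.7289 bits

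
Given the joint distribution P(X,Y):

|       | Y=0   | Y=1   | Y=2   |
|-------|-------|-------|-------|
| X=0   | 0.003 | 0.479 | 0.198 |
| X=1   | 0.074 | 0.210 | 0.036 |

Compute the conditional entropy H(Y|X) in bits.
1.0155 bits

H(Y|X) = H(X,Y) - H(X)

H(X,Y) = -Σ_{x,y} P(x,y) log₂ P(x,y). Per-cell terms -P(x,y)·log₂P(x,y):
  X=0: 0.025142, 0.508651, 0.462613
  X=1: 0.277968, 0.472823, 0.172651
Sum of the 6 terms: H(X,Y) = 1.91985 bits

Marginal of X (row sums):
  P(X=0) = 0.003 + 0.479 + 0.198 = 0.680
  P(X=1) = 0.074 + 0.210 + 0.036 = 0.320
H(X) = -[0.680·log₂(0.680) + 0.320·log₂(0.320)]
  = 0.378347 + 0.526034 = 0.90438 bits

H(Y|X) = H(X,Y) - H(X) = 1.91985 - 0.90438 = 1.0155 bits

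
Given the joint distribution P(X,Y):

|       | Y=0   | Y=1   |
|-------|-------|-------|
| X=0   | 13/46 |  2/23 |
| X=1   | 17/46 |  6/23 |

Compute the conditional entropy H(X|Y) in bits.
0.9260 bits

H(X|Y) = H(X,Y) - H(Y)

H(X,Y) = -Σ_{x,y} P(x,y) log₂ P(x,y). Per-cell terms -P(x,y)·log₂P(x,y):
  X=0: 0.51523, 0.30640
  X=1: 0.53073, 0.50572
Sum of the 4 terms: H(X,Y) = 1.8581 bits

Marginal of Y (column sums):
  P(Y=0) = 13/46 + 17/46 = 15/23
  P(Y=1) = 2/23 + 6/23 = 8/23
H(Y) = -[(15/23)·log₂(15/23) + (8/23)·log₂(8/23)]
  = 0.40218 + 0.52993 = 0.9321 bits

H(X|Y) = H(X,Y) - H(Y) = 1.8581 - 0.9321 = 0.9260 bits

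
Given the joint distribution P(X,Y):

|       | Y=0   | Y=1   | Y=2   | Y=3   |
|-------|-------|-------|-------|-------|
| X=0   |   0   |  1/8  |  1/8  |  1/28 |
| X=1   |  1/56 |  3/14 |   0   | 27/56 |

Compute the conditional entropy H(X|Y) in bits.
0.5096 bits

H(X|Y) = H(X,Y) - H(Y)

H(X,Y) = -Σ_{x,y} P(x,y) log₂ P(x,y). Per-cell terms -P(x,y)·log₂P(x,y):
  X=0: 0.00000, 0.37500, 0.37500, 0.17169
  X=1: 0.10370, 0.47623, 0.00000, 0.50744
  (cells with P = 0 contribute 0)
Sum of the 8 terms: H(X,Y) = 2.00906 bits

Marginal of Y (column sums):
  P(Y=0) = 0 + 1/56 = 1/56
  P(Y=1) = 1/8 + 3/14 = 19/56
  P(Y=2) = 1/8 + 0 = 1/8
  P(Y=3) = 1/28 + 27/56 = 29/56
H(Y) = -[(1/56)·log₂(1/56) + (19/56)·log₂(19/56) + (1/8)·log₂(1/8) + (29/56)·log₂(29/56)]
  = 0.10370 + 0.52909 + 0.37500 + 0.49164 = 1.49943 bits

H(X|Y) = H(X,Y) - H(Y) = 2.00906 - 1.49943 = 0.5096 bits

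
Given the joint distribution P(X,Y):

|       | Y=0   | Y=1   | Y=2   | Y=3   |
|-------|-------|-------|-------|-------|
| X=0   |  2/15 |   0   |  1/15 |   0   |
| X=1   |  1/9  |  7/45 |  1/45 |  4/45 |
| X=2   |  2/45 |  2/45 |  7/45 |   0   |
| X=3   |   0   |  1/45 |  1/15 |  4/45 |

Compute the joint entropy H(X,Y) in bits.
3.3600 bits

H(X,Y) = -Σ_{x,y} P(x,y) log₂ P(x,y). Per-cell terms -P(x,y)·log₂P(x,y):
  X=0: 0.3876, 0.0000, 0.2605, 0.0000
  X=1: 0.3522, 0.4176, 0.1220, 0.3104
  X=2: 0.1996, 0.1996, 0.4176, 0.0000
  X=3: 0.0000, 0.1220, 0.2605, 0.3104
  (cells with P = 0 contribute 0)
Sum of the 16 terms: H(X,Y) = 3.3600 bits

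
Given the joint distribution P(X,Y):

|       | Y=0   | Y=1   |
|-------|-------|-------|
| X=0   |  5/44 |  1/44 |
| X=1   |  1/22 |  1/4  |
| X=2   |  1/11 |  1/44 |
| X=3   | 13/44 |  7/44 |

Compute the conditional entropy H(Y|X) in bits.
0.7783 bits

H(Y|X) = H(X,Y) - H(X)

H(X,Y) = -Σ_{x,y} P(x,y) log₂ P(x,y). Per-cell terms -P(x,y)·log₂P(x,y):
  X=0: 0.3565345, 0.1240780
  X=1: 0.2027014, 0.5000000
  X=2: 0.3144938, 0.1240780
  X=3: 0.5197022, 0.4219213
Sum of the 8 terms: H(X,Y) = 2.563509 bits

Marginal of X (row sums):
  P(X=0) = 5/44 + 1/44 = 3/22
  P(X=1) = 1/22 + 1/4 = 13/44
  P(X=2) = 1/11 + 1/44 = 5/44
  P(X=3) = 13/44 + 7/44 = 5/11
H(X) = -[(3/22)·log₂(3/22) + (13/44)·log₂(13/44) + (5/44)·log₂(5/44) + (5/11)·log₂(5/11)]
  = 0.3919731 + 0.5197022 + 0.3565345 + 0.5170471 = 1.785257 bits

H(Y|X) = H(X,Y) - H(X) = 2.563509 - 1.785257 = 0.7783 bits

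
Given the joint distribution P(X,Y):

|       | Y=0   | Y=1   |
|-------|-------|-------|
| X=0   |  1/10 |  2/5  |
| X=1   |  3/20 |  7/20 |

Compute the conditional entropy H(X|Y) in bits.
0.9903 bits

H(X|Y) = H(X,Y) - H(Y)

H(X,Y) = -Σ_{x,y} P(x,y) log₂ P(x,y). Per-cell terms -P(x,y)·log₂P(x,y):
  X=0: 0.3322, 0.5288
  X=1: 0.4105, 0.5301
Sum of the 4 terms: H(X,Y) = 1.8016 bits

Marginal of Y (column sums):
  P(Y=0) = 1/10 + 3/20 = 1/4
  P(Y=1) = 2/5 + 7/20 = 3/4
H(Y) = -[(1/4)·log₂(1/4) + (3/4)·log₂(3/4)]
  = 0.5000 + 0.3113 = 0.8113 bits

H(X|Y) = H(X,Y) - H(Y) = 1.8016 - 0.8113 = 0.9903 bits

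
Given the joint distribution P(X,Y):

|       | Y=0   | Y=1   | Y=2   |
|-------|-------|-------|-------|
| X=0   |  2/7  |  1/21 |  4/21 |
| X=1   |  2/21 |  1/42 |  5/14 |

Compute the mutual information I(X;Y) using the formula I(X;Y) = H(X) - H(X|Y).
0.1133 bits

I(X;Y) = H(X) - H(X|Y)

Marginal of X (row sums):
  P(X=0) = 2/7 + 1/21 + 4/21 = 11/21
  P(X=1) = 2/21 + 1/42 + 5/14 = 10/21
H(X) = -[(11/21)·log₂(11/21) + (10/21)·log₂(10/21)]
  = 0.4887 + 0.5097 = 0.9984 bits

Marginal of Y (column sums):
  P(Y=0) = 2/7 + 2/21 = 8/21
  P(Y=1) = 1/21 + 1/42 = 1/14
  P(Y=2) = 4/21 + 5/14 = 23/42
H(X|Y) = Σ_y P(y)·H(X|Y=y):
  Y=0: P(Y=0) = 8/21, P(X|Y=0) = (3/4, 1/4) → H(X|Y=0) = 0.8113
  Y=1: P(Y=1) = 1/14, P(X|Y=1) = (2/3, 1/3) → H(X|Y=1) = 0.9183
  Y=2: P(Y=2) = 23/42, P(X|Y=2) = (8/23, 15/23) → H(X|Y=2) = 0.9321
H(X|Y) = (8/21)·0.8113 + (1/14)·0.9183 + (23/42)·0.9321 = 0.8851 bits

I(X;Y) = H(X) - H(X|Y) = 0.9984 - 0.8851 = 0.1133 bits

Cross-check via I(X;Y) = H(X) + H(Y) - H(X,Y): computing H(Y) from the column sums and H(X,Y) from the 6 cells in the same way gives H(Y) = 1.2781 bits and H(X,Y) = 2.1632 bits, so
I(X;Y) = 0.9984 + 1.2781 - 2.1632 = 0.1133 bits ✓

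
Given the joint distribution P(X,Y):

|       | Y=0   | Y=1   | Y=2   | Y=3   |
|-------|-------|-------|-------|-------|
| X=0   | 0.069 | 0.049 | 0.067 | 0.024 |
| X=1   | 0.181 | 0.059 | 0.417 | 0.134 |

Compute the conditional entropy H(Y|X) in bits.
1.7322 bits

H(Y|X) = H(X,Y) - H(X)

H(X,Y) = -Σ_{x,y} P(x,y) log₂ P(x,y). Per-cell terms -P(x,y)·log₂P(x,y):
  X=0: 0.2662, 0.2132, 0.2613, 0.1291
  X=1: 0.4463, 0.2409, 0.5262, 0.3886
Sum of the 8 terms: H(X,Y) = 2.4718 bits

Marginal of X (row sums):
  P(X=0) = 0.069 + 0.049 + 0.067 + 0.024 = 0.209
  P(X=1) = 0.181 + 0.059 + 0.417 + 0.134 = 0.791
H(X) = -[0.209·log₂(0.209) + 0.791·log₂(0.791)]
  = 0.4720 + 0.2676 = 0.7396 bits

H(Y|X) = H(X,Y) - H(X) = 2.4718 - 0.7396 = 1.7322 bits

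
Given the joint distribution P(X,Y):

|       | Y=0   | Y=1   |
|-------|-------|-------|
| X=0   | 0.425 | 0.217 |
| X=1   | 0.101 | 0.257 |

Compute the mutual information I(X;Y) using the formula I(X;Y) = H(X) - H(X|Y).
0.0983 bits

I(X;Y) = H(X) - H(X|Y)

Marginal of X (row sums):
  P(X=0) = 0.425 + 0.217 = 0.642
  P(X=1) = 0.101 + 0.257 = 0.358
H(X) = -[0.642·log₂(0.642) + 0.358·log₂(0.358)]
  = 0.410466 + 0.530545 = 0.94101 bits

Marginal of Y (column sums):
  P(Y=0) = 0.425 + 0.101 = 0.526
  P(Y=1) = 0.217 + 0.257 = 0.474
H(X|Y) = Σ_y P(y)·H(X|Y=y):
  Y=0: P(Y=0) = 0.526, P(X|Y=0) = (425/526, 101/526) → H(X|Y=0) = 0.705668
  Y=1: P(Y=1) = 0.474, P(X|Y=1) = (217/474, 257/474) → H(X|Y=1) = 0.994857
H(X|Y) = 0.526·0.705668 + 0.474·0.994857 = 0.84274 bits

I(X;Y) = H(X) - H(X|Y) = 0.94101 - 0.84274 = 0.0983 bits

Cross-check via I(X;Y) = H(X) + H(Y) - H(X,Y): computing H(Y) from the column sums and H(X,Y) from the 4 cells in the same way gives H(Y) = 0.99805 bits and H(X,Y) = 1.84079 bits, so
I(X;Y) = 0.94101 + 0.99805 - 1.84079 = 0.0983 bits ✓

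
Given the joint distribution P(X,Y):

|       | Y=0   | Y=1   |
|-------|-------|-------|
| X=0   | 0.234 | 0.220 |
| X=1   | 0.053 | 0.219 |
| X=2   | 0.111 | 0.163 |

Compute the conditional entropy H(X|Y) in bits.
1.4842 bits

H(X|Y) = H(X,Y) - H(Y)

H(X,Y) = -Σ_{x,y} P(x,y) log₂ P(x,y). Per-cell terms -P(x,y)·log₂P(x,y):
  X=0: 0.49033, 0.48057
  X=1: 0.22461, 0.47983
  X=2: 0.35202, 0.42658
Sum of the 6 terms: H(X,Y) = 2.45394 bits

Marginal of Y (column sums):
  P(Y=0) = 0.234 + 0.053 + 0.111 = 0.398
  P(Y=1) = 0.220 + 0.219 + 0.163 = 0.602
H(Y) = -[0.398·log₂(0.398) + 0.602·log₂(0.602)]
  = 0.52901 + 0.44076 = 0.96977 bits

H(X|Y) = H(X,Y) - H(Y) = 2.45394 - 0.96977 = 1.4842 bits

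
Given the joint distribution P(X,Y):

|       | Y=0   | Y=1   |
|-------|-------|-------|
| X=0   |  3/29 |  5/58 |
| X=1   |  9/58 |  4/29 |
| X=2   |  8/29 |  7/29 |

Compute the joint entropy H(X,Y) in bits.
2.4623 bits

H(X,Y) = -Σ_{x,y} P(x,y) log₂ P(x,y). Per-cell terms -P(x,y)·log₂P(x,y):
  X=0: 0.33859, 0.30483
  X=1: 0.41711, 0.39420
  X=2: 0.51255, 0.49498
Sum of the 6 terms: H(X,Y) = 2.4623 bits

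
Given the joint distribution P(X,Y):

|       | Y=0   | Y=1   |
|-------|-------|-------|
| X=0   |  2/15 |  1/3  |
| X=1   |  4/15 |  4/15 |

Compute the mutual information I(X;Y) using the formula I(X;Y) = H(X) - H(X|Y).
0.0348 bits

I(X;Y) = H(X) - H(X|Y)

Marginal of X (row sums):
  P(X=0) = 2/15 + 1/3 = 7/15
  P(X=1) = 4/15 + 4/15 = 8/15
H(X) = -[(7/15)·log₂(7/15) + (8/15)·log₂(8/15)]
  = 0.513117 + 0.483675 = 0.99679 bits

Marginal of Y (column sums):
  P(Y=0) = 2/15 + 4/15 = 2/5
  P(Y=1) = 1/3 + 4/15 = 3/5
H(X|Y) = Σ_y P(y)·H(X|Y=y):
  Y=0: P(Y=0) = 2/5, P(X|Y=0) = (1/3, 2/3) → H(X|Y=0) = 0.918296
  Y=1: P(Y=1) = 3/5, P(X|Y=1) = (5/9, 4/9) → H(X|Y=1) = 0.991076
H(X|Y) = (2/5)·0.918296 + (3/5)·0.991076 = 0.96196 bits

I(X;Y) = H(X) - H(X|Y) = 0.99679 - 0.96196 = 0.0348 bits

Cross-check via I(X;Y) = H(X) + H(Y) - H(X,Y): computing H(Y) from the column sums and H(X,Y) from the 4 cells in the same way gives H(Y) = 0.97095 bits and H(X,Y) = 1.93291 bits, so
I(X;Y) = 0.99679 + 0.97095 - 1.93291 = 0.0348 bits ✓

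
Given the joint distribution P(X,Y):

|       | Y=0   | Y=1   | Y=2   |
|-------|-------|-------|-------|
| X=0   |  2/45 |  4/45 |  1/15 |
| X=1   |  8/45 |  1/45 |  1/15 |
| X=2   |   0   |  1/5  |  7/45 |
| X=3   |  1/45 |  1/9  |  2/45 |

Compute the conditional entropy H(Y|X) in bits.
1.2055 bits

H(Y|X) = H(X,Y) - H(X)

H(X,Y) = -Σ_{x,y} P(x,y) log₂ P(x,y). Per-cell terms -P(x,y)·log₂P(x,y):
  X=0: 0.1996, 0.3104, 0.2605
  X=1: 0.4430, 0.1220, 0.2605
  X=2: 0.0000, 0.4644, 0.4176
  X=3: 0.1220, 0.3522, 0.1996
  (cells with P = 0 contribute 0)
Sum of the 12 terms: H(X,Y) = 3.1518 bits

Marginal of X (row sums):
  P(X=0) = 2/45 + 4/45 + 1/15 = 1/5
  P(X=1) = 8/45 + 1/45 + 1/15 = 4/15
  P(X=2) = 0 + 1/5 + 7/45 = 16/45
  P(X=3) = 1/45 + 1/9 + 2/45 = 8/45
H(X) = -[(1/5)·log₂(1/5) + (4/15)·log₂(4/15) + (16/45)·log₂(16/45) + (8/45)·log₂(8/45)]
  = 0.4644 + 0.5085 + 0.5304 + 0.4430 = 1.9463 bits

H(Y|X) = H(X,Y) - H(X) = 3.1518 - 1.9463 = 1.2055 bits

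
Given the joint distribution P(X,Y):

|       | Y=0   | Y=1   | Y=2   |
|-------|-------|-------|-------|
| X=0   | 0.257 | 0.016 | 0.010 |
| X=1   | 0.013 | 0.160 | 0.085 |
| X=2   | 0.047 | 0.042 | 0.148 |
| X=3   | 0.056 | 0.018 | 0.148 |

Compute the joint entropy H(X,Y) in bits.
3.0249 bits

H(X,Y) = -Σ_{x,y} P(x,y) log₂ P(x,y). Per-cell terms -P(x,y)·log₂P(x,y):
  X=0: 0.50376, 0.09545, 0.06644
  X=1: 0.08145, 0.42302, 0.30229
  X=2: 0.20733, 0.19209, 0.40794
  X=3: 0.23287, 0.10433, 0.40794
Sum of the 12 terms: H(X,Y) = 3.0249 bits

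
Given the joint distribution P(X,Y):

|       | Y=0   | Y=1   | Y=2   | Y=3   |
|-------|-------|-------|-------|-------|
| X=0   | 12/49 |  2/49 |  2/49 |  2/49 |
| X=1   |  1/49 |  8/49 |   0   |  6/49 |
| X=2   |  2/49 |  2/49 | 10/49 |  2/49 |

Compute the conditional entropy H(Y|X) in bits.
1.4268 bits

H(Y|X) = H(X,Y) - H(X)

H(X,Y) = -Σ_{x,y} P(x,y) log₂ P(x,y). Per-cell terms -P(x,y)·log₂P(x,y):
  X=0: 0.49708, 0.18836, 0.18836, 0.18836
  X=1: 0.11459, 0.42689, 0.00000, 0.37099
  X=2: 0.18836, 0.18836, 0.46791, 0.18836
  (cells with P = 0 contribute 0)
Sum of the 12 terms: H(X,Y) = 3.0076 bits

Marginal of X (row sums):
  P(X=0) = 12/49 + 2/49 + 2/49 + 2/49 = 18/49
  P(X=1) = 1/49 + 8/49 + 0 + 6/49 = 15/49
  P(X=2) = 2/49 + 2/49 + 10/49 + 2/49 = 16/49
H(X) = -[(18/49)·log₂(18/49) + (15/49)·log₂(15/49) + (16/49)·log₂(16/49)]
  = 0.53074 + 0.52280 + 0.52725 = 1.5808 bits

H(Y|X) = H(X,Y) - H(X) = 3.0076 - 1.5808 = 1.4268 bits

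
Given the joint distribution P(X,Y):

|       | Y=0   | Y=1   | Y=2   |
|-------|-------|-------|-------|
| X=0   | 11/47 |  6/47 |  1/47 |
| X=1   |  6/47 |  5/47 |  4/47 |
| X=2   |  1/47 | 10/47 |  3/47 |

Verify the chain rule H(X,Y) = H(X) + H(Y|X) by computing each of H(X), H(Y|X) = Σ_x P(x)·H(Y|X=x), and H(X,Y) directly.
H(X) = 1.5766 bits, H(Y|X) = 1.2831 bits, H(X,Y) = 2.8598 bits

Marginal of X (row sums):
  P(X=0) = 11/47 + 6/47 + 1/47 = 18/47
  P(X=1) = 6/47 + 5/47 + 4/47 = 15/47
  P(X=2) = 1/47 + 10/47 + 3/47 = 14/47
H(X) = -[(18/47)·log₂(18/47) + (15/47)·log₂(15/47) + (14/47)·log₂(14/47)]
  = 0.530297 + 0.525861 + 0.520453 = 1.5766 bits

H(Y|X) = Σ_x P(x)·H(Y|X=x):
  X=0: P(X=0) = 18/47, P(Y|X=0) = (11/18, 1/3, 1/18) → H(Y|X=0) = 1.194174
  X=1: P(X=1) = 15/47, P(Y|X=1) = (2/5, 1/3, 4/15) → H(Y|X=1) = 1.565596
  X=2: P(X=2) = 14/47, P(Y|X=2) = (1/14, 5/7, 3/14) → H(Y|X=2) = 1.094914
H(Y|X) = (18/47)·1.194174 + (15/47)·1.565596 + (14/47)·1.094914 = 1.2831 bits

H(X,Y) = -Σ_{x,y} P(x,y) log₂ P(x,y). Per-cell terms -P(x,y)·log₂P(x,y):
  X=0: 0.490356, 0.379101, 0.118183
  X=1: 0.379101, 0.343900, 0.302518
  X=2: 0.118183, 0.475034, 0.253380
Sum of the 9 terms: H(X,Y) = 2.8598 bits

Chain rule check:
  H(X) + H(Y|X) = 1.5766 + 1.2831 = 2.8597 bits
  H(X,Y) = 2.8598 bits
✓ Chain rule verified (Δ = 0.0001 is 4-dp rounding noise: each of the three values was rounded independently).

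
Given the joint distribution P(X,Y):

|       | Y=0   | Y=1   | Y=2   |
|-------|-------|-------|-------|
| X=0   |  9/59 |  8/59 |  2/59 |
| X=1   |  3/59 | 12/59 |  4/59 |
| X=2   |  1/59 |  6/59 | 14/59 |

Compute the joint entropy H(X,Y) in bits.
2.8468 bits

H(X,Y) = -Σ_{x,y} P(x,y) log₂ P(x,y). Per-cell terms -P(x,y)·log₂P(x,y):
  X=0: 0.41380, 0.39087, 0.16551
  X=1: 0.21853, 0.46732, 0.26323
  X=2: 0.09971, 0.33536, 0.49244
Sum of the 9 terms: H(X,Y) = 2.8468 bits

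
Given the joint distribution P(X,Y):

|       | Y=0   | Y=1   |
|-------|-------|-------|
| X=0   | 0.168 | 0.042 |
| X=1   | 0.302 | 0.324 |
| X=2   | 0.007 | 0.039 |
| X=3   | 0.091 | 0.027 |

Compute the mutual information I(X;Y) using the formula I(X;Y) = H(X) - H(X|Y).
0.0897 bits

I(X;Y) = H(X) - H(X|Y)

Marginal of X (row sums):
  P(X=0) = 0.168 + 0.042 = 0.210
  P(X=1) = 0.302 + 0.324 = 0.626
  P(X=2) = 0.007 + 0.039 = 0.046
  P(X=3) = 0.091 + 0.027 = 0.118
H(X) = -[0.210·log₂(0.210) + 0.626·log₂(0.626) + 0.046·log₂(0.046) + 0.118·log₂(0.118)]
  = 0.47282 + 0.42303 + 0.20434 + 0.36381 = 1.4640 bits

Marginal of Y (column sums):
  P(Y=0) = 0.168 + 0.302 + 0.007 + 0.091 = 0.568
  P(Y=1) = 0.042 + 0.324 + 0.039 + 0.027 = 0.432
H(X|Y) = Σ_y P(y)·H(X|Y=y):
  Y=0: P(Y=0) = 0.568, P(X|Y=0) = (21/71, 151/284, 7/568, 91/568) → H(X|Y=0) = 1.50579
  Y=1: P(Y=1) = 0.432, P(X|Y=1) = (7/72, 3/4, 13/144, 1/16) → H(X|Y=1) = 1.20141
H(X|Y) = 0.568·1.50579 + 0.432·1.20141 = 1.3743 bits

I(X;Y) = H(X) - H(X|Y) = 1.4640 - 1.3743 = 0.0897 bits

Cross-check via I(X;Y) = H(X) + H(Y) - H(X,Y): computing H(Y) from the column sums and H(X,Y) from the 8 cells in the same way gives H(Y) = 0.9866 bits and H(X,Y) = 2.3609 bits, so
I(X;Y) = 1.4640 + 0.9866 - 2.3609 = 0.0897 bits ✓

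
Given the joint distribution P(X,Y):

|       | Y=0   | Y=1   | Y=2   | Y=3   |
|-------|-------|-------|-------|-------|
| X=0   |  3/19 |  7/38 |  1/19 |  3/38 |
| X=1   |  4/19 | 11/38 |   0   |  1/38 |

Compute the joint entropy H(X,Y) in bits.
2.5119 bits

H(X,Y) = -Σ_{x,y} P(x,y) log₂ P(x,y). Per-cell terms -P(x,y)·log₂P(x,y):
  X=0: 0.4205, 0.4496, 0.2236, 0.2892
  X=1: 0.4732, 0.5177, 0.0000, 0.1381
  (cells with P = 0 contribute 0)
Sum of the 8 terms: H(X,Y) = 2.5119 bits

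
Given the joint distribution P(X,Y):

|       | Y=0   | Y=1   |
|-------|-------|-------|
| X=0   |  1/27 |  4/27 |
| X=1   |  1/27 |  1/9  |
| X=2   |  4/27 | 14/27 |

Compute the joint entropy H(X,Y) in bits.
2.0120 bits

H(X,Y) = -Σ_{x,y} P(x,y) log₂ P(x,y). Per-cell terms -P(x,y)·log₂P(x,y):
  X=0: 0.17611, 0.40813
  X=1: 0.17611, 0.35221
  X=2: 0.40813, 0.49131
Sum of the 6 terms: H(X,Y) = 2.0120 bits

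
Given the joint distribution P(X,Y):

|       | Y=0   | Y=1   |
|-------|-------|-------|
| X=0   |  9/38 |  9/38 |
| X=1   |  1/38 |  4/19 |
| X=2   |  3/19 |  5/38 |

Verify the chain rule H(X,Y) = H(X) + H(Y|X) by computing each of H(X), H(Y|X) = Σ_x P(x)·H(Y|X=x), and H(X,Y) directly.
H(X) = 1.5205 bits, H(Y|X) = 0.8806 bits, H(X,Y) = 2.4011 bits

Marginal of X (row sums):
  P(X=0) = 9/38 + 9/38 = 9/19
  P(X=1) = 1/38 + 4/19 = 9/38
  P(X=2) = 3/19 + 5/38 = 11/38
H(X) = -[(9/19)·log₂(9/19) + (9/38)·log₂(9/38) + (11/38)·log₂(11/38)]
  = 0.51063 + 0.49216 + 0.51772 = 1.5205 bits

H(Y|X) = Σ_x P(x)·H(Y|X=x):
  X=0: P(X=0) = 9/19, P(Y|X=0) = (1/2, 1/2) → H(Y|X=0) = 1.00000
  X=1: P(X=1) = 9/38, P(Y|X=1) = (1/9, 8/9) → H(Y|X=1) = 0.50326
  X=2: P(X=2) = 11/38, P(Y|X=2) = (6/11, 5/11) → H(Y|X=2) = 0.99403
H(Y|X) = (9/19)·1.00000 + (9/38)·0.50326 + (11/38)·0.99403 = 0.8806 bits

H(X,Y) = -Σ_{x,y} P(x,y) log₂ P(x,y). Per-cell terms -P(x,y)·log₂P(x,y):
  X=0: 0.49216, 0.49216
  X=1: 0.13810, 0.47325
  X=2: 0.42047, 0.38500
Sum of the 6 terms: H(X,Y) = 2.4011 bits

Chain rule check:
  H(X) + H(Y|X) = 1.5205 + 0.8806 = 2.4011 bits
  H(X,Y) = 2.4011 bits
✓ Chain rule verified.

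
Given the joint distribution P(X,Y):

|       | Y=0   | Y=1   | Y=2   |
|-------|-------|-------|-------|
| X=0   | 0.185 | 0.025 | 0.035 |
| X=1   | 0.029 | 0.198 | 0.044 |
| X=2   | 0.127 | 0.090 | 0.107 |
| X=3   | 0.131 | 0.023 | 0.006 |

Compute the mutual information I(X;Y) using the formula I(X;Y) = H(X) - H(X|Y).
0.3034 bits

I(X;Y) = H(X) - H(X|Y)

Marginal of X (row sums):
  P(X=0) = 0.185 + 0.025 + 0.035 = 0.245
  P(X=1) = 0.029 + 0.198 + 0.044 = 0.271
  P(X=2) = 0.127 + 0.090 + 0.107 = 0.324
  P(X=3) = 0.131 + 0.023 + 0.006 = 0.160
H(X) = -[0.245·log₂(0.245) + 0.271·log₂(0.271) + 0.324·log₂(0.324) + 0.160·log₂(0.160)]
  = 0.497141 + 0.510465 + 0.526803 + 0.423017 = 1.95743 bits

Marginal of Y (column sums):
  P(Y=0) = 0.185 + 0.029 + 0.127 + 0.131 = 0.472
  P(Y=1) = 0.025 + 0.198 + 0.090 + 0.023 = 0.336
  P(Y=2) = 0.035 + 0.044 + 0.107 + 0.006 = 0.192
H(X|Y) = Σ_y P(y)·H(X|Y=y):
  Y=0: P(Y=0) = 0.472, P(X|Y=0) = (185/472, 29/472, 127/472, 131/472) → H(X|Y=0) = 1.799744
  Y=1: P(Y=1) = 0.336, P(X|Y=1) = (25/336, 33/56, 15/56, 23/336) → H(X|Y=1) = 1.502384
  Y=2: P(Y=2) = 0.192, P(X|Y=2) = (35/192, 11/48, 107/192, 1/32) → H(X|Y=2) = 1.561074
H(X|Y) = 0.472·1.799744 + 0.336·1.502384 + 0.192·1.561074 = 1.65401 bits

I(X;Y) = H(X) - H(X|Y) = 1.95743 - 1.65401 = 0.3034 bits

Cross-check via I(X;Y) = H(X) + H(Y) - H(X,Y): computing H(Y) from the column sums and H(X,Y) from the 12 cells in the same way gives H(Y) = 1.49705 bits and H(X,Y) = 3.15105 bits, so
I(X;Y) = 1.95743 + 1.49705 - 3.15105 = 0.3034 bits ✓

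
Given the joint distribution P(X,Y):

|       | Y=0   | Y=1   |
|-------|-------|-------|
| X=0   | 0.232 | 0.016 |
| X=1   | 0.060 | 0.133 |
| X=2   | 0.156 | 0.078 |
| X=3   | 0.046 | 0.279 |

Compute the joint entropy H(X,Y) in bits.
2.6385 bits

H(X,Y) = -Σ_{x,y} P(x,y) log₂ P(x,y). Per-cell terms -P(x,y)·log₂P(x,y):
  X=0: 0.48901, 0.09545
  X=1: 0.24353, 0.38710
  X=2: 0.41814, 0.28707
  X=3: 0.20434, 0.51382
Sum of the 8 terms: H(X,Y) = 2.6385 bits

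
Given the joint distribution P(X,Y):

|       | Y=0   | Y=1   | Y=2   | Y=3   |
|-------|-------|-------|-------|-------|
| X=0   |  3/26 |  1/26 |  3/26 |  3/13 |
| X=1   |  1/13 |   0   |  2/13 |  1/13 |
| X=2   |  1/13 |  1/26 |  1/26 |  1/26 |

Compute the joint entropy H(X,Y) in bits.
3.1997 bits

H(X,Y) = -Σ_{x,y} P(x,y) log₂ P(x,y). Per-cell terms -P(x,y)·log₂P(x,y):
  X=0: 0.3595, 0.1808, 0.3595, 0.4882
  X=1: 0.2846, 0.0000, 0.4155, 0.2846
  X=2: 0.2846, 0.1808, 0.1808, 0.1808
  (cells with P = 0 contribute 0)
Sum of the 12 terms: H(X,Y) = 3.1997 bits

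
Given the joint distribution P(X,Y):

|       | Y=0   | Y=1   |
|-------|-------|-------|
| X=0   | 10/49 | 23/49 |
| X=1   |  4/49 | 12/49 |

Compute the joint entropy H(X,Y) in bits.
1.7722 bits

H(X,Y) = -Σ_{x,y} P(x,y) log₂ P(x,y). Per-cell terms -P(x,y)·log₂P(x,y):
  X=0: 0.46791, 0.51217
  X=1: 0.29508, 0.49708
Sum of the 4 terms: H(X,Y) = 1.7722 bits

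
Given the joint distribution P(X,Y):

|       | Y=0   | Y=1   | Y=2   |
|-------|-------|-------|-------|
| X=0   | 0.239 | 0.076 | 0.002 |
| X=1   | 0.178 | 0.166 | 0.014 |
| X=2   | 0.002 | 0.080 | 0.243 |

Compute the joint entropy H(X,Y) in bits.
2.5589 bits

H(X,Y) = -Σ_{x,y} P(x,y) log₂ P(x,y). Per-cell terms -P(x,y)·log₂P(x,y):
  X=0: 0.4935, 0.2826, 0.0179
  X=1: 0.4432, 0.4301, 0.0862
  X=2: 0.0179, 0.2915, 0.4960
Sum of the 9 terms: H(X,Y) = 2.5589 bits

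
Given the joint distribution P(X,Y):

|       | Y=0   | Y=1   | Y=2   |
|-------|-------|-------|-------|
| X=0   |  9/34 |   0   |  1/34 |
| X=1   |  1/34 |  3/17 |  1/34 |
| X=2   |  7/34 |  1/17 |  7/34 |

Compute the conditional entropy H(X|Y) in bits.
1.0787 bits

H(X|Y) = H(X,Y) - H(Y)

H(X,Y) = -Σ_{x,y} P(x,y) log₂ P(x,y). Per-cell terms -P(x,y)·log₂P(x,y):
  X=0: 0.5075835, 0.0000000, 0.1496313
  X=1: 0.1496313, 0.4416177, 0.1496313
  X=2: 0.4694340, 0.2404390, 0.4694340
  (cells with P = 0 contribute 0)
Sum of the 9 terms: H(X,Y) = 2.577402 bits

Marginal of Y (column sums):
  P(Y=0) = 9/34 + 1/34 + 7/34 = 1/2
  P(Y=1) = 0 + 3/17 + 1/17 = 4/17
  P(Y=2) = 1/34 + 1/34 + 7/34 = 9/34
H(Y) = -[(1/2)·log₂(1/2) + (4/17)·log₂(4/17) + (9/34)·log₂(9/34)]
  = 0.5000000 + 0.4911677 + 0.5075835 = 1.498751 bits

H(X|Y) = H(X,Y) - H(Y) = 2.577402 - 1.498751 = 1.0787 bits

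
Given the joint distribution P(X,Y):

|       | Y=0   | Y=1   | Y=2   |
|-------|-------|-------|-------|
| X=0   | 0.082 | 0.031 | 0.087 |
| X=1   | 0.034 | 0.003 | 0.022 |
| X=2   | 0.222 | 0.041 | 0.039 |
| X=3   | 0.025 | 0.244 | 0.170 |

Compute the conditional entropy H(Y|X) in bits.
1.2392 bits

H(Y|X) = H(X,Y) - H(X)

H(X,Y) = -Σ_{x,y} P(x,y) log₂ P(x,y). Per-cell terms -P(x,y)·log₂P(x,y):
  X=0: 0.29588, 0.15536, 0.30649
  X=1: 0.16586, 0.02514, 0.12114
  X=2: 0.48204, 0.18894, 0.18253
  X=3: 0.13305, 0.49655, 0.43459
Sum of the 12 terms: H(X,Y) = 2.9876 bits

Marginal of X (row sums):
  P(X=0) = 0.082 + 0.031 + 0.087 = 0.200
  P(X=1) = 0.034 + 0.003 + 0.022 = 0.059
  P(X=2) = 0.222 + 0.041 + 0.039 = 0.302
  P(X=3) = 0.025 + 0.244 + 0.170 = 0.439
H(X) = -[0.200·log₂(0.200) + 0.059·log₂(0.059) + 0.302·log₂(0.302) + 0.439·log₂(0.439)]
  = 0.46439 + 0.24091 + 0.52167 + 0.52140 = 1.7484 bits

H(Y|X) = H(X,Y) - H(X) = 2.9876 - 1.7484 = 1.2392 bits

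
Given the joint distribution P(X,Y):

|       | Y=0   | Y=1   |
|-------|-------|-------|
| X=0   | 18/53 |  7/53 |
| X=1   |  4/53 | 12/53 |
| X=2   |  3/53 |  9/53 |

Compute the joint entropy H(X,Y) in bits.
2.3503 bits

H(X,Y) = -Σ_{x,y} P(x,y) log₂ P(x,y). Per-cell terms -P(x,y)·log₂P(x,y):
  X=0: 0.5291, 0.3857
  X=1: 0.2814, 0.4852
  X=2: 0.2345, 0.4344
Sum of the 6 terms: H(X,Y) = 2.3503 bits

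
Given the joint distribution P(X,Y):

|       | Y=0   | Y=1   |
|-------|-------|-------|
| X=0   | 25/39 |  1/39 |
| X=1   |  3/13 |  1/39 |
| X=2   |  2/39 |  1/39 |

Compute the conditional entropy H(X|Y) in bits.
1.1345 bits

H(X|Y) = H(X,Y) - H(Y)

H(X,Y) = -Σ_{x,y} P(x,y) log₂ P(x,y). Per-cell terms -P(x,y)·log₂P(x,y):
  X=0: 0.411247, 0.135523
  X=1: 0.488187, 0.135523
  X=2: 0.219764, 0.135523
Sum of the 6 terms: H(X,Y) = 1.52577 bits

Marginal of Y (column sums):
  P(Y=0) = 25/39 + 3/13 + 2/39 = 12/13
  P(Y=1) = 1/39 + 1/39 + 1/39 = 1/13
H(Y) = -[(12/13)·log₂(12/13) + (1/13)·log₂(1/13)]
  = 0.106594 + 0.284649 = 0.39124 bits

H(X|Y) = H(X,Y) - H(Y) = 1.52577 - 0.39124 = 1.1345 bits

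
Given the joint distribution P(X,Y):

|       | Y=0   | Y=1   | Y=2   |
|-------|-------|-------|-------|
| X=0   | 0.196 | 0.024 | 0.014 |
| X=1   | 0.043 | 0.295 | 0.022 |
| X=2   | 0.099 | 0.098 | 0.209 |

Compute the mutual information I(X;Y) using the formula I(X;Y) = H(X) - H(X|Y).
0.4584 bits

I(X;Y) = H(X) - H(X|Y)

Marginal of X (row sums):
  P(X=0) = 0.196 + 0.024 + 0.014 = 0.234
  P(X=1) = 0.043 + 0.295 + 0.022 = 0.360
  P(X=2) = 0.099 + 0.098 + 0.209 = 0.406
H(X) = -[0.234·log₂(0.234) + 0.360·log₂(0.360) + 0.406·log₂(0.406)]
  = 0.4903 + 0.5306 + 0.5280 = 1.5489 bits

Marginal of Y (column sums):
  P(Y=0) = 0.196 + 0.043 + 0.099 = 0.338
  P(Y=1) = 0.024 + 0.295 + 0.098 = 0.417
  P(Y=2) = 0.014 + 0.022 + 0.209 = 0.245
H(X|Y) = Σ_y P(y)·H(X|Y=y):
  Y=0: P(Y=0) = 0.338, P(X|Y=0) = (98/169, 43/338, 99/338) → H(X|Y=0) = 1.3532
  Y=1: P(Y=1) = 0.417, P(X|Y=1) = (8/139, 295/417, 98/417) → H(X|Y=1) = 1.0813
  Y=2: P(Y=2) = 0.245, P(X|Y=2) = (2/35, 22/245, 209/245) → H(X|Y=2) = 0.7438
H(X|Y) = 0.338·1.3532 + 0.417·1.0813 + 0.245·0.7438 = 1.0905 bits

I(X;Y) = H(X) - H(X|Y) = 1.5489 - 1.0905 = 0.4584 bits

Cross-check via I(X;Y) = H(X) + H(Y) - H(X,Y): computing H(Y) from the column sums and H(X,Y) from the 9 cells in the same way gives H(Y) = 1.5523 bits and H(X,Y) = 2.6428 bits, so
I(X;Y) = 1.5489 + 1.5523 - 2.6428 = 0.4584 bits ✓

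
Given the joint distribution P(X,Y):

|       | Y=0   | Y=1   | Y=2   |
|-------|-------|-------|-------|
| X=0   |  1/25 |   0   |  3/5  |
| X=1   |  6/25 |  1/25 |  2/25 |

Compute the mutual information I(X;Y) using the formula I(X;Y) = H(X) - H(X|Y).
0.4217 bits

I(X;Y) = H(X) - H(X|Y)

Marginal of X (row sums):
  P(X=0) = 1/25 + 0 + 3/5 = 16/25
  P(X=1) = 6/25 + 1/25 + 2/25 = 9/25
H(X) = -[(16/25)·log₂(16/25) + (9/25)·log₂(9/25)]
  = 0.4121 + 0.5306 = 0.9427 bits

Marginal of Y (column sums):
  P(Y=0) = 1/25 + 6/25 = 7/25
  P(Y=1) = 0 + 1/25 = 1/25
  P(Y=2) = 3/5 + 2/25 = 17/25
H(X|Y) = Σ_y P(y)·H(X|Y=y):
  Y=0: P(Y=0) = 7/25, P(X|Y=0) = (1/7, 6/7) → H(X|Y=0) = 0.5917
  Y=1: P(Y=1) = 1/25, P(X|Y=1) = (0, 1) → H(X|Y=1) = 0.0000
  Y=2: P(Y=2) = 17/25, P(X|Y=2) = (15/17, 2/17) → H(X|Y=2) = 0.5226
H(X|Y) = (7/25)·0.5917 + (1/25)·0.0000 + (17/25)·0.5226 = 0.5210 bits

I(X;Y) = H(X) - H(X|Y) = 0.9427 - 0.5210 = 0.4217 bits

Cross-check via I(X;Y) = H(X) + H(Y) - H(X,Y): computing H(Y) from the column sums and H(X,Y) from the 6 cells in the same way gives H(Y) = 1.0783 bits and H(X,Y) = 1.5993 bits, so
I(X;Y) = 0.9427 + 1.0783 - 1.5993 = 0.4217 bits ✓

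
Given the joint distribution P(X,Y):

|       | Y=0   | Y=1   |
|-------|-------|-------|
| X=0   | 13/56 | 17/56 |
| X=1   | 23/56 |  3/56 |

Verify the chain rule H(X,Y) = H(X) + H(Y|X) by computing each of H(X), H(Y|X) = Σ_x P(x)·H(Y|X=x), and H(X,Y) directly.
H(X) = 0.9963 bits, H(Y|X) = 0.7684 bits, H(X,Y) = 1.7647 bits

Marginal of X (row sums):
  P(X=0) = 13/56 + 17/56 = 15/28
  P(X=1) = 23/56 + 3/56 = 13/28
H(X) = -[(15/28)·log₂(15/28) + (13/28)·log₂(13/28)]
  = 0.48239 + 0.51392 = 0.9963 bits

H(Y|X) = Σ_x P(x)·H(Y|X=x):
  X=0: P(X=0) = 15/28, P(Y|X=0) = (13/30, 17/30) → H(Y|X=0) = 0.98714
  X=1: P(X=1) = 13/28, P(Y|X=1) = (23/26, 3/26) → H(Y|X=1) = 0.51595
H(Y|X) = (15/28)·0.98714 + (13/28)·0.51595 = 0.7684 bits

H(X,Y) = -Σ_{x,y} P(x,y) log₂ P(x,y). Per-cell terms -P(x,y)·log₂P(x,y):
  X=0: 0.48911, 0.52211
  X=1: 0.52727, 0.22620
Sum of the 4 terms: H(X,Y) = 1.7647 bits

Chain rule check:
  H(X) + H(Y|X) = 0.9963 + 0.7684 = 1.7647 bits
  H(X,Y) = 1.7647 bits
✓ Chain rule verified.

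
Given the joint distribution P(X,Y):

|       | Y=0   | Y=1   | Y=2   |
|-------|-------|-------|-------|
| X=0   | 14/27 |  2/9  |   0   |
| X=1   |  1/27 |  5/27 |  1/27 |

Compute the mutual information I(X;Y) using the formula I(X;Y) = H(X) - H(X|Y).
0.2243 bits

I(X;Y) = H(X) - H(X|Y)

Marginal of X (row sums):
  P(X=0) = 14/27 + 2/9 + 0 = 20/27
  P(X=1) = 1/27 + 5/27 + 1/27 = 7/27
H(X) = -[(20/27)·log₂(20/27) + (7/27)·log₂(7/27)]
  = 0.3207 + 0.5049 = 0.8256 bits

Marginal of Y (column sums):
  P(Y=0) = 14/27 + 1/27 = 5/9
  P(Y=1) = 2/9 + 5/27 = 11/27
  P(Y=2) = 0 + 1/27 = 1/27
H(X|Y) = Σ_y P(y)·H(X|Y=y):
  Y=0: P(Y=0) = 5/9, P(X|Y=0) = (14/15, 1/15) → H(X|Y=0) = 0.3534
  Y=1: P(Y=1) = 11/27, P(X|Y=1) = (6/11, 5/11) → H(X|Y=1) = 0.9940
  Y=2: P(Y=2) = 1/27, P(X|Y=2) = (0, 1) → H(X|Y=2) = 0.0000
H(X|Y) = (5/9)·0.3534 + (11/27)·0.9940 + (1/27)·0.0000 = 0.6013 bits

I(X;Y) = H(X) - H(X|Y) = 0.8256 - 0.6013 = 0.2243 bits

Cross-check via I(X;Y) = H(X) + H(Y) - H(X,Y): computing H(Y) from the column sums and H(X,Y) from the 6 cells in the same way gives H(Y) = 1.1750 bits and H(X,Y) = 1.7763 bits, so
I(X;Y) = 0.8256 + 1.1750 - 1.7763 = 0.2243 bits ✓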